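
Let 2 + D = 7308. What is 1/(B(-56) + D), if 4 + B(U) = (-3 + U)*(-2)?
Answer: 1/7420 ≈ 0.00013477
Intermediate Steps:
B(U) = 2 - 2*U (B(U) = -4 + (-3 + U)*(-2) = -4 + (6 - 2*U) = 2 - 2*U)
D = 7306 (D = -2 + 7308 = 7306)
1/(B(-56) + D) = 1/((2 - 2*(-56)) + 7306) = 1/((2 + 112) + 7306) = 1/(114 + 7306) = 1/7420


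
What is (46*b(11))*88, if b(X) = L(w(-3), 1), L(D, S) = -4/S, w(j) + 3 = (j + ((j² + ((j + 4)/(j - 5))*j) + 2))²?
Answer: -16192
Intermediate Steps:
w(j) = -3 + (2 + j + j² + j*(4 + j)/(-5 + j))² (w(j) = -3 + (j + ((j² + ((j + 4)/(j - 5))*j) + 2))² = -3 + (j + ((j² + ((4 + j)/(-5 + j))*j) + 2))² = -3 + (j + ((j² + j*(4 + j)/(-5 + j)) + 2))² = -3 + (j + (2 + j² + j*(4 + j)/(-5 + j)))² = -3 + (2 + j + j² + j*(4 + j)/(-5 + j))²)
b(X) = -4 (b(X) = -4/1 = -4*1 = -4)
(46*b(11))*88 = (46*(-4))*88 = -184*88 = -16192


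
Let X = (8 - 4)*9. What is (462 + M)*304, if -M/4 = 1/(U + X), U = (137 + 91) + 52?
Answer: 11095088/79 ≈ 1.4044e+5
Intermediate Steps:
X = 36 (X = 4*9 = 36)
U = 280 (U = 228 + 52 = 280)
M = -1/79 (M = -4/(280 + 36) = -4/316 = -4*1/316 = -1/79 ≈ -0.012658)
(462 + M)*304 = (462 - 1/79)*304 = (36497/79)*304 = 11095088/79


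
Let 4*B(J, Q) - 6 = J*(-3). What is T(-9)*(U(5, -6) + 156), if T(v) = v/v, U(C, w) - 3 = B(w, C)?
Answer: 165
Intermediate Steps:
B(J, Q) = 3/2 - 3*J/4 (B(J, Q) = 3/2 + (J*(-3))/4 = 3/2 + (-3*J)/4 = 3/2 - 3*J/4)
U(C, w) = 9/2 - 3*w/4 (U(C, w) = 3 + (3/2 - 3*w/4) = 9/2 - 3*w/4)
T(v) = 1
T(-9)*(U(5, -6) + 156) = 1*((9/2 - ¾*(-6)) + 156) = 1*((9/2 + 9/2) + 156) = 1*(9 + 156) = 1*165 = 165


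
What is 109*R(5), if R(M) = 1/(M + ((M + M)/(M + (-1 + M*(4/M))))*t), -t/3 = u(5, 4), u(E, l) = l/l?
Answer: 436/5 ≈ 87.200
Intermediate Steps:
u(E, l) = 1
t = -3 (t = -3*1 = -3)
R(M) = 1/(M - 6*M/(3 + M)) (R(M) = 1/(M + ((M + M)/(M + (-1 + M*(4/M))))*(-3)) = 1/(M + ((2*M)/(M + (-1 + 4)))*(-3)) = 1/(M + ((2*M)/(M + 3))*(-3)) = 1/(M + ((2*M)/(3 + M))*(-3)) = 1/(M + (2*M/(3 + M))*(-3)) = 1/(M - 6*M/(3 + M)))
109*R(5) = 109*((3 + 5)/(5*(-3 + 5))) = 109*((⅕)*8/2) = 109*((⅕)*(½)*8) = 109*(⅘) = 436/5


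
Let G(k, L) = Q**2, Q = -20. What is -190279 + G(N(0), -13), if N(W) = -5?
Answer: -189879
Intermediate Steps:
G(k, L) = 400 (G(k, L) = (-20)**2 = 400)
-190279 + G(N(0), -13) = -190279 + 400 = -189879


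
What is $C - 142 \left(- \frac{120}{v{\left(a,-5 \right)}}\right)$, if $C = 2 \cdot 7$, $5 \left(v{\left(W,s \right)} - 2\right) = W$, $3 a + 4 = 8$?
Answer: $\frac{128038}{17} \approx 7531.6$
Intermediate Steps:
$a = \frac{4}{3}$ ($a = - \frac{4}{3} + \frac{1}{3} \cdot 8 = - \frac{4}{3} + \frac{8}{3} = \frac{4}{3} \approx 1.3333$)
$v{\left(W,s \right)} = 2 + \frac{W}{5}$
$C = 14$
$C - 142 \left(- \frac{120}{v{\left(a,-5 \right)}}\right) = 14 - 142 \left(- \frac{120}{2 + \frac{1}{5} \cdot \frac{4}{3}}\right) = 14 - 142 \left(- \frac{120}{2 + \frac{4}{15}}\right) = 14 - 142 \left(- \frac{120}{\frac{34}{15}}\right) = 14 - 142 \left(\left(-120\right) \frac{15}{34}\right) = 14 - - \frac{127800}{17} = 14 + \frac{127800}{17} = \frac{128038}{17}$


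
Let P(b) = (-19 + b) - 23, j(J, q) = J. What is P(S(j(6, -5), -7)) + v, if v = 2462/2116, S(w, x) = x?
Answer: -50611/1058 ≈ -47.836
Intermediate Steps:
P(b) = -42 + b
v = 1231/1058 (v = 2462*(1/2116) = 1231/1058 ≈ 1.1635)
P(S(j(6, -5), -7)) + v = (-42 - 7) + 1231/1058 = -49 + 1231/1058 = -50611/1058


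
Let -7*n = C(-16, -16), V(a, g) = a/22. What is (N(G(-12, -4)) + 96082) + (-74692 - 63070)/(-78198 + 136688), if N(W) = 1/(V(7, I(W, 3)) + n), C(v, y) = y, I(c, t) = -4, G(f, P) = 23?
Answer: 1126754036539/11727245 ≈ 96080.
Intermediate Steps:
V(a, g) = a/22 (V(a, g) = a*(1/22) = a/22)
n = 16/7 (n = -⅐*(-16) = 16/7 ≈ 2.2857)
N(W) = 154/401 (N(W) = 1/((1/22)*7 + 16/7) = 1/(7/22 + 16/7) = 1/(401/154) = 154/401)
(N(G(-12, -4)) + 96082) + (-74692 - 63070)/(-78198 + 136688) = (154/401 + 96082) + (-74692 - 63070)/(-78198 + 136688) = 38529036/401 - 137762/58490 = 38529036/401 - 137762*1/58490 = 38529036/401 - 68881/29245 = 1126754036539/11727245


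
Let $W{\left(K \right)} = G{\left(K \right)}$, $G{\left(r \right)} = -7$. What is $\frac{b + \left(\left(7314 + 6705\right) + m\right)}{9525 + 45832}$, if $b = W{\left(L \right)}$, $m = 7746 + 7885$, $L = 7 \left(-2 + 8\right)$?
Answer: $\frac{29643}{55357} \approx 0.53549$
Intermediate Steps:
$L = 42$ ($L = 7 \cdot 6 = 42$)
$m = 15631$
$W{\left(K \right)} = -7$
$b = -7$
$\frac{b + \left(\left(7314 + 6705\right) + m\right)}{9525 + 45832} = \frac{-7 + \left(\left(7314 + 6705\right) + 15631\right)}{9525 + 45832} = \frac{-7 + \left(14019 + 15631\right)}{55357} = \left(-7 + 29650\right) \frac{1}{55357} = 29643 \cdot \frac{1}{55357} = \frac{29643}{55357}$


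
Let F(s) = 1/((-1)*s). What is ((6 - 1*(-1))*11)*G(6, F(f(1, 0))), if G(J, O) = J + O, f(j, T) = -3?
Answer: 1463/3 ≈ 487.67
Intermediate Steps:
F(s) = -1/s
((6 - 1*(-1))*11)*G(6, F(f(1, 0))) = ((6 - 1*(-1))*11)*(6 - 1/(-3)) = ((6 + 1)*11)*(6 - 1*(-1/3)) = (7*11)*(6 + 1/3) = 77*(19/3) = 1463/3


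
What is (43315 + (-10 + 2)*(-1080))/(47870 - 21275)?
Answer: 10391/5319 ≈ 1.9536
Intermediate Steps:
(43315 + (-10 + 2)*(-1080))/(47870 - 21275) = (43315 - 8*(-1080))/26595 = (43315 + 8640)*(1/26595) = 51955*(1/26595) = 10391/5319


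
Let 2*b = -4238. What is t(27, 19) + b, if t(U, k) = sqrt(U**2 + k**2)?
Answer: -2119 + sqrt(1090) ≈ -2086.0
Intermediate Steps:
b = -2119 (b = (1/2)*(-4238) = -2119)
t(27, 19) + b = sqrt(27**2 + 19**2) - 2119 = sqrt(729 + 361) - 2119 = sqrt(1090) - 2119 = -2119 + sqrt(1090)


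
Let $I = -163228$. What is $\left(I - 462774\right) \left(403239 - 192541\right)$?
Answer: $-131897369396$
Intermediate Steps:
$\left(I - 462774\right) \left(403239 - 192541\right) = \left(-163228 - 462774\right) \left(403239 - 192541\right) = \left(-626002\right) 210698 = -131897369396$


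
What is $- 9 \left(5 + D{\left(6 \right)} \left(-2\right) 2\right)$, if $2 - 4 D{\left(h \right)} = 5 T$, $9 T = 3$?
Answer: $-42$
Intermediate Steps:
$T = \frac{1}{3}$ ($T = \frac{1}{9} \cdot 3 = \frac{1}{3} \approx 0.33333$)
$D{\left(h \right)} = \frac{1}{12}$ ($D{\left(h \right)} = \frac{1}{2} - \frac{5 \cdot \frac{1}{3}}{4} = \frac{1}{2} - \frac{5}{12} = \frac{1}{12}$)
$- 9 \left(5 + D{\left(6 \right)} \left(-2\right) 2\right) = - 9 \left(5 + \frac{1}{12} \left(-2\right) 2\right) = - 9 \left(5 - \frac{1}{3}\right) = \left(-9\right) \frac{14}{3} = -42$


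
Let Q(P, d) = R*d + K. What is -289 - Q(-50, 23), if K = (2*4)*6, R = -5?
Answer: -222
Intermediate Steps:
K = 48 (K = 8*6 = 48)
Q(P, d) = 48 - 5*d (Q(P, d) = -5*d + 48 = 48 - 5*d)
-289 - Q(-50, 23) = -289 - (48 - 5*23) = -289 - (48 - 115) = -289 - 1*(-67) = -289 + 67 = -222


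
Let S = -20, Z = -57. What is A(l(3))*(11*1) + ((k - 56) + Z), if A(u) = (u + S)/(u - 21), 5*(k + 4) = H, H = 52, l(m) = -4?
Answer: -2401/25 ≈ -96.040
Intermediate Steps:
k = 32/5 (k = -4 + (⅕)*52 = -4 + 52/5 = 32/5 ≈ 6.4000)
A(u) = (-20 + u)/(-21 + u) (A(u) = (u - 20)/(u - 21) = (-20 + u)/(-21 + u))
A(l(3))*(11*1) + ((k - 56) + Z) = ((-20 - 4)/(-21 - 4))*(11*1) + ((32/5 - 56) - 57) = (-24/(-25))*11 + (-248/5 - 57) = -1/25*(-24)*11 - 533/5 = (24/25)*11 - 533/5 = 264/25 - 533/5 = -2401/25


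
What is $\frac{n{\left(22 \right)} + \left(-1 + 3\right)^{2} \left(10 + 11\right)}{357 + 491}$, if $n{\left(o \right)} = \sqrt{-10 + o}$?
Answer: $\frac{21}{212} + \frac{\sqrt{3}}{424} \approx 0.10314$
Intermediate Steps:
$\frac{n{\left(22 \right)} + \left(-1 + 3\right)^{2} \left(10 + 11\right)}{357 + 491} = \frac{\sqrt{-10 + 22} + \left(-1 + 3\right)^{2} \left(10 + 11\right)}{357 + 491} = \frac{\sqrt{12} + 2^{2} \cdot 21}{848} = \left(2 \sqrt{3} + 4 \cdot 21\right) \frac{1}{848} = \left(2 \sqrt{3} + 84\right) \frac{1}{848} = \left(84 + 2 \sqrt{3}\right) \frac{1}{848} = \frac{21}{212} + \frac{\sqrt{3}}{424}$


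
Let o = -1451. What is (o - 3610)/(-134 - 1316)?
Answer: 5061/1450 ≈ 3.4903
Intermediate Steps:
(o - 3610)/(-134 - 1316) = (-1451 - 3610)/(-134 - 1316) = -5061/(-1450) = -5061*(-1/1450) = 5061/1450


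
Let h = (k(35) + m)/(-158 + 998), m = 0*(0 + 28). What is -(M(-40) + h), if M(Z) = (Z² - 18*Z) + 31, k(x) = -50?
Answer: -197479/84 ≈ -2350.9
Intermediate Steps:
m = 0 (m = 0*28 = 0)
M(Z) = 31 + Z² - 18*Z
h = -5/84 (h = (-50 + 0)/(-158 + 998) = -50/840 = -50*1/840 = -5/84 ≈ -0.059524)
-(M(-40) + h) = -((31 + (-40)² - 18*(-40)) - 5/84) = -((31 + 1600 + 720) - 5/84) = -(2351 - 5/84) = -1*197479/84 = -197479/84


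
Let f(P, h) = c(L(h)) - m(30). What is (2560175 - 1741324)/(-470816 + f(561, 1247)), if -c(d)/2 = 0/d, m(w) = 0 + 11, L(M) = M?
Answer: -818851/470827 ≈ -1.7392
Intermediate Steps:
m(w) = 11
c(d) = 0 (c(d) = -0/d = -2*0 = 0)
f(P, h) = -11 (f(P, h) = 0 - 1*11 = 0 - 11 = -11)
(2560175 - 1741324)/(-470816 + f(561, 1247)) = (2560175 - 1741324)/(-470816 - 11) = 818851/(-470827) = 818851*(-1/470827) = -818851/470827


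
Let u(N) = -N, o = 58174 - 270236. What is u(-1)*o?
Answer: -212062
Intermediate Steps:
o = -212062
u(-1)*o = -1*(-1)*(-212062) = 1*(-212062) = -212062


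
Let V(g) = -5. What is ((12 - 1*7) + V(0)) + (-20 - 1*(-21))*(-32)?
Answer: -32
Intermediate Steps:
((12 - 1*7) + V(0)) + (-20 - 1*(-21))*(-32) = ((12 - 1*7) - 5) + (-20 - 1*(-21))*(-32) = ((12 - 7) - 5) + (-20 + 21)*(-32) = (5 - 5) + 1*(-32) = 0 - 32 = -32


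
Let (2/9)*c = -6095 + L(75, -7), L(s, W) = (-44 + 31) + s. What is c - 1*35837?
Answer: -125971/2 ≈ -62986.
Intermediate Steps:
L(s, W) = -13 + s
c = -54297/2 (c = 9*(-6095 + (-13 + 75))/2 = 9*(-6095 + 62)/2 = (9/2)*(-6033) = -54297/2 ≈ -27149.)
c - 1*35837 = -54297/2 - 1*35837 = -54297/2 - 35837 = -125971/2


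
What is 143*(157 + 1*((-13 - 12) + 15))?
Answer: 21021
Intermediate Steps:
143*(157 + 1*((-13 - 12) + 15)) = 143*(157 + 1*(-25 + 15)) = 143*(157 + 1*(-10)) = 143*(157 - 10) = 143*147 = 21021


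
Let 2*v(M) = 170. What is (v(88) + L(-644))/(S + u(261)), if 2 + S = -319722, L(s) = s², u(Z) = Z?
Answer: -414821/319463 ≈ -1.2985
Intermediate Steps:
S = -319724 (S = -2 - 319722 = -319724)
v(M) = 85 (v(M) = (½)*170 = 85)
(v(88) + L(-644))/(S + u(261)) = (85 + (-644)²)/(-319724 + 261) = (85 + 414736)/(-319463) = 414821*(-1/319463) = -414821/319463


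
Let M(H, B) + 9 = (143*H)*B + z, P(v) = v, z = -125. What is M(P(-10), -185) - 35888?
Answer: 228528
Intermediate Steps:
M(H, B) = -134 + 143*B*H (M(H, B) = -9 + ((143*H)*B - 125) = -9 + (143*B*H - 125) = -9 + (-125 + 143*B*H) = -134 + 143*B*H)
M(P(-10), -185) - 35888 = (-134 + 143*(-185)*(-10)) - 35888 = (-134 + 264550) - 35888 = 264416 - 35888 = 228528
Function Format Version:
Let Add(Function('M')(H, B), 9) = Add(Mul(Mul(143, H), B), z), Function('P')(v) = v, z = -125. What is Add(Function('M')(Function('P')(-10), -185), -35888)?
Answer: 228528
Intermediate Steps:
Function('M')(H, B) = Add(-134, Mul(143, B, H)) (Function('M')(H, B) = Add(-9, Add(Mul(Mul(143, H), B), -125)) = Add(-9, Add(Mul(143, B, H), -125)) = Add(-9, Add(-125, Mul(143, B, H))) = Add(-134, Mul(143, B, H)))
Add(Function('M')(Function('P')(-10), -185), -35888) = Add(Add(-134, Mul(143, -185, -10)), -35888) = Add(Add(-134, 264550), -35888) = Add(264416, -35888) = 228528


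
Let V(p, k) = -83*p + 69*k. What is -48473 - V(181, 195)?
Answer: -46905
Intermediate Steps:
-48473 - V(181, 195) = -48473 - (-83*181 + 69*195) = -48473 - (-15023 + 13455) = -48473 - 1*(-1568) = -48473 + 1568 = -46905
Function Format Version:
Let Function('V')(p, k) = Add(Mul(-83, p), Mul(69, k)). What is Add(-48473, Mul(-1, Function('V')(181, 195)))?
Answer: -46905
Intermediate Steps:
Add(-48473, Mul(-1, Function('V')(181, 195))) = Add(-48473, Mul(-1, Add(Mul(-83, 181), Mul(69, 195)))) = Add(-48473, Mul(-1, Add(-15023, 13455))) = Add(-48473, Mul(-1, -1568)) = Add(-48473, 1568) = -46905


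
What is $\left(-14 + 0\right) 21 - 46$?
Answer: $-340$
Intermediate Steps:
$\left(-14 + 0\right) 21 - 46 = \left(-14\right) 21 - 46 = -294 - 46 = -340$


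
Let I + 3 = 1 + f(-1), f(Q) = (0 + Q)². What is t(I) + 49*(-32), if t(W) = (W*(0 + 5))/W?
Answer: -1563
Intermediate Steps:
f(Q) = Q²
I = -1 (I = -3 + (1 + (-1)²) = -3 + (1 + 1) = -3 + 2 = -1)
t(W) = 5 (t(W) = (W*5)/W = (5*W)/W = 5)
t(I) + 49*(-32) = 5 + 49*(-32) = 5 - 1568 = -1563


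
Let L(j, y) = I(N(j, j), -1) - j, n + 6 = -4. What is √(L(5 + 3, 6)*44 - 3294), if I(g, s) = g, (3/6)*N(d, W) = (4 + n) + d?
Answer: I*√3470 ≈ 58.907*I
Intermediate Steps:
n = -10 (n = -6 - 4 = -10)
N(d, W) = -12 + 2*d (N(d, W) = 2*((4 - 10) + d) = 2*(-6 + d) = -12 + 2*d)
L(j, y) = -12 + j (L(j, y) = (-12 + 2*j) - j = -12 + j)
√(L(5 + 3, 6)*44 - 3294) = √((-12 + (5 + 3))*44 - 3294) = √((-12 + 8)*44 - 3294) = √(-4*44 - 3294) = √(-176 - 3294) = √(-3470) = I*√3470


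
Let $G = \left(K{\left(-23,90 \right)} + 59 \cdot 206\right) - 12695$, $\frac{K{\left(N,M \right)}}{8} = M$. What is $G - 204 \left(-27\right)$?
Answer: $5687$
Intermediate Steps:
$K{\left(N,M \right)} = 8 M$
$G = 179$ ($G = \left(8 \cdot 90 + 59 \cdot 206\right) - 12695 = \left(720 + 12154\right) - 12695 = 12874 - 12695 = 179$)
$G - 204 \left(-27\right) = 179 - 204 \left(-27\right) = 179 - -5508 = 179 + 5508 = 5687$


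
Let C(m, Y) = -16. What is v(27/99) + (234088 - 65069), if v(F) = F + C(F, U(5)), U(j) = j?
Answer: 1859036/11 ≈ 1.6900e+5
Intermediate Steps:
v(F) = -16 + F (v(F) = F - 16 = -16 + F)
v(27/99) + (234088 - 65069) = (-16 + 27/99) + (234088 - 65069) = (-16 + 27*(1/99)) + 169019 = (-16 + 3/11) + 169019 = -173/11 + 169019 = 1859036/11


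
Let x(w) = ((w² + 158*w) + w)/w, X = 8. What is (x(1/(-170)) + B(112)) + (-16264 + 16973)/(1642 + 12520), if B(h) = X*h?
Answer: 635015267/601885 ≈ 1055.0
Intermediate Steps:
B(h) = 8*h
x(w) = (w² + 159*w)/w
(x(1/(-170)) + B(112)) + (-16264 + 16973)/(1642 + 12520) = ((159 + 1/(-170)) + 8*112) + (-16264 + 16973)/(1642 + 12520) = ((159 - 1/170) + 896) + 709/14162 = (27029/170 + 896) + 709*(1/14162) = 179349/170 + 709/14162 = 635015267/601885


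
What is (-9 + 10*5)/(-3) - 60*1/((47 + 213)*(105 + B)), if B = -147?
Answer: -7459/546 ≈ -13.661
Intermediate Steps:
(-9 + 10*5)/(-3) - 60*1/((47 + 213)*(105 + B)) = (-9 + 10*5)/(-3) - 60*1/((47 + 213)*(105 - 147)) = (-9 + 50)*(-⅓) - 60/((-42*260)) = 41*(-⅓) - 60/(-10920) = -41/3 - 60*(-1/10920) = -41/3 + 1/182 = -7459/546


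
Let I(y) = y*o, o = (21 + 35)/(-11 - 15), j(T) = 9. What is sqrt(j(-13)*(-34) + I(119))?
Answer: I*sqrt(95030)/13 ≈ 23.713*I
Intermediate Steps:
o = -28/13 (o = 56/(-26) = 56*(-1/26) = -28/13 ≈ -2.1538)
I(y) = -28*y/13 (I(y) = y*(-28/13) = -28*y/13)
sqrt(j(-13)*(-34) + I(119)) = sqrt(9*(-34) - 28/13*119) = sqrt(-306 - 3332/13) = sqrt(-7310/13) = I*sqrt(95030)/13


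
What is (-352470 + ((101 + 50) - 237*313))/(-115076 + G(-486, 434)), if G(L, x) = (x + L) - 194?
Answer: 213250/57661 ≈ 3.6983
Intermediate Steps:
G(L, x) = -194 + L + x (G(L, x) = (L + x) - 194 = -194 + L + x)
(-352470 + ((101 + 50) - 237*313))/(-115076 + G(-486, 434)) = (-352470 + ((101 + 50) - 237*313))/(-115076 + (-194 - 486 + 434)) = (-352470 + (151 - 74181))/(-115076 - 246) = (-352470 - 74030)/(-115322) = -426500*(-1/115322) = 213250/57661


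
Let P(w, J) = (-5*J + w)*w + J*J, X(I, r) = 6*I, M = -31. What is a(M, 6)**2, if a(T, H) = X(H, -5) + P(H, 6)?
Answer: 5184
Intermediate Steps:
P(w, J) = J**2 + w*(w - 5*J) (P(w, J) = (w - 5*J)*w + J**2 = w*(w - 5*J) + J**2 = J**2 + w*(w - 5*J))
a(T, H) = 36 + H**2 - 24*H (a(T, H) = 6*H + (6**2 + H**2 - 5*6*H) = 6*H + (36 + H**2 - 30*H) = 36 + H**2 - 24*H)
a(M, 6)**2 = (36 + 6**2 - 24*6)**2 = (36 + 36 - 144)**2 = (-72)**2 = 5184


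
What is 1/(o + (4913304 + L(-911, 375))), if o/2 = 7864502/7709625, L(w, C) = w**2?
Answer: 7709625/44278126769629 ≈ 1.7412e-7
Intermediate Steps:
o = 15729004/7709625 (o = 2*(7864502/7709625) = 15729004/7709625 ≈ 2.0402)
1/(o + (4913304 + L(-911, 375))) = 1/(15729004/7709625 + (4913304 + (-911)**2)) = 1/(15729004/7709625 + (4913304 + 829921)) = 1/(15729004/7709625 + 5743225) = 1/(44278126769629/7709625) = 7709625/44278126769629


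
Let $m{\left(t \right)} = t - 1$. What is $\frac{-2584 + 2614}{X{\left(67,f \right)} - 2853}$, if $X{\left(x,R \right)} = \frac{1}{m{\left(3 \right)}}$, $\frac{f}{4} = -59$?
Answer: $- \frac{12}{1141} \approx -0.010517$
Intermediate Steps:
$f = -236$ ($f = 4 \left(-59\right) = -236$)
$m{\left(t \right)} = -1 + t$
$X{\left(x,R \right)} = \frac{1}{2}$ ($X{\left(x,R \right)} = \frac{1}{-1 + 3} = \frac{1}{2}$)
$\frac{-2584 + 2614}{X{\left(67,f \right)} - 2853} = \frac{-2584 + 2614}{\frac{1}{2} - 2853} = \frac{30}{- \frac{5705}{2}} = 30 \left(- \frac{2}{5705}\right) = - \frac{12}{1141}$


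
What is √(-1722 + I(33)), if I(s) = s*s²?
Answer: √34215 ≈ 184.97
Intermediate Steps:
I(s) = s³
√(-1722 + I(33)) = √(-1722 + 33³) = √(-1722 + 35937) = √34215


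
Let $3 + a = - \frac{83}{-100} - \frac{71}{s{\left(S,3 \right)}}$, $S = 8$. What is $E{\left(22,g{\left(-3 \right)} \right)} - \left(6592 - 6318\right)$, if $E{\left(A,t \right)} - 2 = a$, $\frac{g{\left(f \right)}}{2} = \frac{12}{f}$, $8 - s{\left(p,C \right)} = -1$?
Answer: $- \frac{253853}{900} \approx -282.06$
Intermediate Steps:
$s{\left(p,C \right)} = 9$ ($s{\left(p,C \right)} = 8 - -1 = 8 + 1 = 9$)
$a = - \frac{9053}{900}$ ($a = -3 - \left(- \frac{83}{100} + \frac{71}{9}\right) = -3 - \frac{6353}{900} = - \frac{9053}{900} \approx -10.059$)
$g{\left(f \right)} = \frac{24}{f}$ ($g{\left(f \right)} = 2 \frac{12}{f} = \frac{24}{f}$)
$E{\left(A,t \right)} = - \frac{7253}{900}$ ($E{\left(A,t \right)} = 2 - \frac{9053}{900} = - \frac{7253}{900}$)
$E{\left(22,g{\left(-3 \right)} \right)} - \left(6592 - 6318\right) = - \frac{7253}{900} - \left(6592 - 6318\right) = - \frac{7253}{900} - 274 = - \frac{253853}{900}$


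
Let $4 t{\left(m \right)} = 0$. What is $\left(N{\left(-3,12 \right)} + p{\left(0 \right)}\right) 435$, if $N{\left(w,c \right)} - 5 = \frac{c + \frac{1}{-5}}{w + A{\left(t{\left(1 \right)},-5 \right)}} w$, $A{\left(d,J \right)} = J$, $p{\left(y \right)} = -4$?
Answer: $\frac{18879}{8} \approx 2359.9$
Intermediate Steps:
$t{\left(m \right)} = 0$ ($t{\left(m \right)} = \frac{1}{4} \cdot 0 = 0$)
$N{\left(w,c \right)} = 5 + \frac{w \left(- \frac{1}{5} + c\right)}{-5 + w}$ ($N{\left(w,c \right)} = 5 + \frac{c + \frac{1}{-5}}{w - 5} w = 5 + \frac{c - \frac{1}{5}}{-5 + w} w = 5 + \frac{- \frac{1}{5} + c}{-5 + w} w = 5 + \frac{w \left(- \frac{1}{5} + c\right)}{-5 + w}$)
$\left(N{\left(-3,12 \right)} + p{\left(0 \right)}\right) 435 = \left(\frac{-25 + \frac{24}{5} \left(-3\right) + 12 \left(-3\right)}{-5 - 3} - 4\right) 435 = \left(\frac{-25 - \frac{72}{5} - 36}{-8} - 4\right) 435 = \left(\left(- \frac{1}{8}\right) \left(- \frac{377}{5}\right) - 4\right) 435 = \left(\frac{377}{40} - 4\right) 435 = \frac{217}{40} \cdot 435 = \frac{18879}{8}$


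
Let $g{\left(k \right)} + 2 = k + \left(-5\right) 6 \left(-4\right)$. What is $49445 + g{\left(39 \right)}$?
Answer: $49602$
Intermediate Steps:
$g{\left(k \right)} = 118 + k$ ($g{\left(k \right)} = -2 + \left(k + \left(-5\right) 6 \left(-4\right)\right) = -2 + \left(k - -120\right) = -2 + \left(k + 120\right) = -2 + \left(120 + k\right) = 118 + k$)
$49445 + g{\left(39 \right)} = 49445 + \left(118 + 39\right) = 49445 + 157 = 49602$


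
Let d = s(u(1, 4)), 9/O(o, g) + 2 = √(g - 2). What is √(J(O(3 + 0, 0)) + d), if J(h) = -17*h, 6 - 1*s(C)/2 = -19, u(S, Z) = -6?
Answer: √((253 - 50*I*√2)/(2 - I*√2)) ≈ 10.204 + 1.7671*I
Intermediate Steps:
s(C) = 50 (s(C) = 12 - 2*(-19) = 12 + 38 = 50)
O(o, g) = 9/(-2 + √(-2 + g)) (O(o, g) = 9/(-2 + √(g - 2)) = 9/(-2 + √(-2 + g)))
d = 50
√(J(O(3 + 0, 0)) + d) = √(-153/(-2 + √(-2 + 0)) + 50) = √(-153/(-2 + √(-2)) + 50) = √(-153/(-2 + I*√2) + 50) = √(50 - 153/(-2 + I*√2))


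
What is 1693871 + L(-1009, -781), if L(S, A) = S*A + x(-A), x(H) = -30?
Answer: 2481870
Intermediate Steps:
L(S, A) = -30 + A*S (L(S, A) = S*A - 30 = A*S - 30 = -30 + A*S)
1693871 + L(-1009, -781) = 1693871 + (-30 - 781*(-1009)) = 1693871 + (-30 + 788029) = 1693871 + 787999 = 2481870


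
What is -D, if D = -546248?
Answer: 546248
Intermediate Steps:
-D = -1*(-546248) = 546248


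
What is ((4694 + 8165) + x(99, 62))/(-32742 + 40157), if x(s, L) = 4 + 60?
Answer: 12923/7415 ≈ 1.7428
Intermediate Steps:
x(s, L) = 64
((4694 + 8165) + x(99, 62))/(-32742 + 40157) = ((4694 + 8165) + 64)/(-32742 + 40157) = (12859 + 64)/7415 = 12923*(1/7415) = 12923/7415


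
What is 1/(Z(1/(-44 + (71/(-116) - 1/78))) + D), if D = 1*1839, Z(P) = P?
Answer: 201883/371258313 ≈ 0.00054378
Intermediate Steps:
D = 1839
1/(Z(1/(-44 + (71/(-116) - 1/78))) + D) = 1/(1/(-44 + (71/(-116) - 1/78)) + 1839) = 1/(1/(-44 + (71*(-1/116) - 1*1/78)) + 1839) = 1/(1/(-44 + (-71/116 - 1/78)) + 1839) = 1/(1/(-44 - 2827/4524) + 1839) = 1/(1/(-201883/4524) + 1839) = 1/(-4524/201883 + 1839) = 1/(371258313/201883) = 201883/371258313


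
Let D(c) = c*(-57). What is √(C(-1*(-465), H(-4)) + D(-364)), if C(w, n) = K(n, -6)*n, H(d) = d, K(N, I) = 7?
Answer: 4*√1295 ≈ 143.94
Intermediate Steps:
C(w, n) = 7*n
D(c) = -57*c
√(C(-1*(-465), H(-4)) + D(-364)) = √(7*(-4) - 57*(-364)) = √(-28 + 20748) = √20720 = 4*√1295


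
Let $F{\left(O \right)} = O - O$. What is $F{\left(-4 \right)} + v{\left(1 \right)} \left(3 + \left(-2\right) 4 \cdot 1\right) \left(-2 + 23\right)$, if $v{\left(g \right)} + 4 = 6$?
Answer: $-210$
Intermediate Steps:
$v{\left(g \right)} = 2$ ($v{\left(g \right)} = -4 + 6 = 2$)
$F{\left(O \right)} = 0$
$F{\left(-4 \right)} + v{\left(1 \right)} \left(3 + \left(-2\right) 4 \cdot 1\right) \left(-2 + 23\right) = 0 + 2 \left(3 + \left(-2\right) 4 \cdot 1\right) \left(-2 + 23\right) = 0 + 2 \left(3 - 8\right) 21 = 0 + 2 \left(\left(-5\right) 21\right) = 0 + 2 \left(-105\right) = 0 - 210 = -210$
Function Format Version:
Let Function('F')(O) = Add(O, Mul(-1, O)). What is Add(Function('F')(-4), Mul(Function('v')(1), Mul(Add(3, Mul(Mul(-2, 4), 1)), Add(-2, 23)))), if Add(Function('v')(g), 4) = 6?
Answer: -210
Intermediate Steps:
Function('v')(g) = 2 (Function('v')(g) = Add(-4, 6) = 2)
Function('F')(O) = 0
Add(Function('F')(-4), Mul(Function('v')(1), Mul(Add(3, Mul(Mul(-2, 4), 1)), Add(-2, 23)))) = Add(0, Mul(2, Mul(Add(3, Mul(Mul(-2, 4), 1)), Add(-2, 23)))) = Add(0, Mul(2, Mul(Add(3, Mul(-8, 1)), 21))) = Add(0, Mul(2, Mul(Add(3, -8), 21))) = Add(0, Mul(2, Mul(-5, 21))) = Add(0, Mul(2, -105)) = Add(0, -210) = -210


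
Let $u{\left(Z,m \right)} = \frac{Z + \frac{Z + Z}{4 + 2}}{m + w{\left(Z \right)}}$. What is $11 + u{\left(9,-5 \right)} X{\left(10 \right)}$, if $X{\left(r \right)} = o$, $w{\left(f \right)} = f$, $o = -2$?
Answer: $5$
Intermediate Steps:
$X{\left(r \right)} = -2$
$u{\left(Z,m \right)} = \frac{4 Z}{3 \left(Z + m\right)}$ ($u{\left(Z,m \right)} = \frac{Z + \frac{Z + Z}{4 + 2}}{m + Z} = \frac{Z + \frac{2 Z}{6}}{Z + m} = \frac{Z + 2 Z \frac{1}{6}}{Z + m} = \frac{Z + \frac{Z}{3}}{Z + m} = \frac{\frac{4}{3} Z}{Z + m} = \frac{4 Z}{3 \left(Z + m\right)}$)
$11 + u{\left(9,-5 \right)} X{\left(10 \right)} = 11 + \frac{4}{3} \cdot 9 \frac{1}{9 - 5} \left(-2\right) = 11 + \frac{4}{3} \cdot 9 \cdot \frac{1}{4} \left(-2\right) = 11 + 3 \left(-2\right) = 11 - 6 = 5$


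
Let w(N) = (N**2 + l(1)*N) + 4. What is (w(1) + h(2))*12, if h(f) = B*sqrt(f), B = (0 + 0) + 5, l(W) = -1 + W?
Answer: 60 + 60*sqrt(2) ≈ 144.85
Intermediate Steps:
B = 5 (B = 0 + 5 = 5)
w(N) = 4 + N**2 (w(N) = (N**2 + (-1 + 1)*N) + 4 = (N**2 + 0*N) + 4 = (N**2 + 0) + 4 = N**2 + 4 = 4 + N**2)
h(f) = 5*sqrt(f)
(w(1) + h(2))*12 = ((4 + 1**2) + 5*sqrt(2))*12 = ((4 + 1) + 5*sqrt(2))*12 = (5 + 5*sqrt(2))*12 = 60 + 60*sqrt(2)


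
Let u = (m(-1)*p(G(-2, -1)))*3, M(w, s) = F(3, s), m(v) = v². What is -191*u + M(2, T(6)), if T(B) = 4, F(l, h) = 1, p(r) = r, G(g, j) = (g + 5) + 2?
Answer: -2864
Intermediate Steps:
G(g, j) = 7 + g (G(g, j) = (5 + g) + 2 = 7 + g)
M(w, s) = 1
u = 15 (u = ((-1)²*(7 - 2))*3 = (1*5)*3 = 5*3 = 15)
-191*u + M(2, T(6)) = -191*15 + 1 = -2865 + 1 = -2864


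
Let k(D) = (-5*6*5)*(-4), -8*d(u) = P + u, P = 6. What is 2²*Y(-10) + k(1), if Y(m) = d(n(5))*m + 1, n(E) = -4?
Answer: 614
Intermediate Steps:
d(u) = -¾ - u/8 (d(u) = -(6 + u)/8 = -¾ - u/8)
k(D) = 600 (k(D) = -30*5*(-4) = -150*(-4) = 600)
Y(m) = 1 - m/4 (Y(m) = (-¾ - ⅛*(-4))*m + 1 = (-¾ + ½)*m + 1 = -m/4 + 1 = 1 - m/4)
2²*Y(-10) + k(1) = 2²*(1 - ¼*(-10)) + 600 = 4*(1 + 5/2) + 600 = 4*(7/2) + 600 = 14 + 600 = 614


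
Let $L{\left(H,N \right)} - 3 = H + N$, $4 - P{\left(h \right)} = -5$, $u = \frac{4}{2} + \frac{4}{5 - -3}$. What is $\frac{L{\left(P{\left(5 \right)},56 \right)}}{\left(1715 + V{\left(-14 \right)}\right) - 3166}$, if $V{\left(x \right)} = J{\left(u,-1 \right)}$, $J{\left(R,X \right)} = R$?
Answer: $- \frac{136}{2897} \approx -0.046945$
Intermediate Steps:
$u = \frac{5}{2}$ ($u = 4 \cdot \frac{1}{2} + \frac{4}{5 + 3} = 2 + \frac{4}{8} = 2 + 4 \cdot \frac{1}{8} = 2 + \frac{1}{2} = \frac{5}{2} \approx 2.5$)
$P{\left(h \right)} = 9$ ($P{\left(h \right)} = 4 - -5 = 4 + 5 = 9$)
$V{\left(x \right)} = \frac{5}{2}$
$L{\left(H,N \right)} = 3 + H + N$ ($L{\left(H,N \right)} = 3 + \left(H + N\right) = 3 + H + N$)
$\frac{L{\left(P{\left(5 \right)},56 \right)}}{\left(1715 + V{\left(-14 \right)}\right) - 3166} = \frac{3 + 9 + 56}{\left(1715 + \frac{5}{2}\right) - 3166} = \frac{68}{\frac{3435}{2} - 3166} = \frac{68}{- \frac{2897}{2}} = 68 \left(- \frac{2}{2897}\right) = - \frac{136}{2897}$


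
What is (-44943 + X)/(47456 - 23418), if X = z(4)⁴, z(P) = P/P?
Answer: -22471/12019 ≈ -1.8696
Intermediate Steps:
z(P) = 1
X = 1 (X = 1⁴ = 1)
(-44943 + X)/(47456 - 23418) = (-44943 + 1)/(47456 - 23418) = -44942/24038 = -44942*1/24038 = -22471/12019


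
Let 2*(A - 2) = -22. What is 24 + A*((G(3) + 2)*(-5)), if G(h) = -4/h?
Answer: 54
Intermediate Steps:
A = -9 (A = 2 + (½)*(-22) = 2 - 11 = -9)
24 + A*((G(3) + 2)*(-5)) = 24 - 9*(-4/3 + 2)*(-5) = 24 - 6*(-5) = 24 - 9*(-10/3) = 24 + 30 = 54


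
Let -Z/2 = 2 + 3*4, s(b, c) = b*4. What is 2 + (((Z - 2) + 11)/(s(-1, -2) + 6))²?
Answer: 369/4 ≈ 92.250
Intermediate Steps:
s(b, c) = 4*b
Z = -28 (Z = -2*(2 + 3*4) = -2*(2 + 12) = -2*14 = -28)
2 + (((Z - 2) + 11)/(s(-1, -2) + 6))² = 2 + (((-28 - 2) + 11)/(4*(-1) + 6))² = 2 + ((-30 + 11)/(-4 + 6))² = 2 + (-19/2)² = 2 + 361/4 = 369/4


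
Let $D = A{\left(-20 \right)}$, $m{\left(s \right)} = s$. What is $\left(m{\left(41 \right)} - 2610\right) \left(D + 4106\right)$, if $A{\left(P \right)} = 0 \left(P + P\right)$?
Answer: $-10548314$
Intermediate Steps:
$A{\left(P \right)} = 0$ ($A{\left(P \right)} = 0 \cdot 2 P = 0$)
$D = 0$
$\left(m{\left(41 \right)} - 2610\right) \left(D + 4106\right) = \left(41 - 2610\right) \left(0 + 4106\right) = \left(-2569\right) 4106 = -10548314$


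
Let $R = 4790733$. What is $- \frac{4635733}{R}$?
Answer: $- \frac{4635733}{4790733} \approx -0.96765$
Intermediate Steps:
$- \frac{4635733}{R} = - \frac{4635733}{4790733}$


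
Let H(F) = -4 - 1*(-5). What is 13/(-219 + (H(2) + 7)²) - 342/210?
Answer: -1858/1085 ≈ -1.7124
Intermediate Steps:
H(F) = 1 (H(F) = -4 + 5 = 1)
13/(-219 + (H(2) + 7)²) - 342/210 = 13/(-219 + (1 + 7)²) - 342/210 = 13/(-219 + 8²) - 342*1/210 = 13/(-219 + 64) - 57/35 = 13/(-155) - 57/35 = 13*(-1/155) - 57/35 = -13/155 - 57/35 = -1858/1085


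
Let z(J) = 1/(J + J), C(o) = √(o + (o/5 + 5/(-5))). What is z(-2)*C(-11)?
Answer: -I*√355/20 ≈ -0.94207*I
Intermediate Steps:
C(o) = √(-1 + 6*o/5) (C(o) = √(o + (o*(⅕) + 5*(-⅕))) = √(o + (o/5 - 1)) = √(o + (-1 + o/5)) = √(-1 + 6*o/5))
z(J) = 1/(2*J)
z(-2)*C(-11) = ((½)/(-2))*(√(-25 + 30*(-11))/5) = ((½)*(-½))*(√(-25 - 330)/5) = -√(-355)/20 = -I*√355/20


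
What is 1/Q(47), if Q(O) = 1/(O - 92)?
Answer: -45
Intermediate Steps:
Q(O) = 1/(-92 + O)
1/Q(47) = 1/(1/(-92 + 47)) = 1/(1/(-45)) = 1/(-1/45) = -45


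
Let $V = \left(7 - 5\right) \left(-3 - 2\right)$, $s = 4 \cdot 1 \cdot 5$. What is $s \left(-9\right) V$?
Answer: $1800$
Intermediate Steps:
$s = 20$ ($s = 4 \cdot 5 = 20$)
$V = -10$ ($V = 2 \left(-5\right) = -10$)
$s \left(-9\right) V = 20 \left(-9\right) \left(-10\right) = \left(-180\right) \left(-10\right) = 1800$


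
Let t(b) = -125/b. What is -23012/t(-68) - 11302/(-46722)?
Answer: -36554960201/2920125 ≈ -12518.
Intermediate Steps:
-23012/t(-68) - 11302/(-46722) = -23012/((-125/(-68))) - 11302/(-46722) = -23012/((-125*(-1/68))) - 11302*(-1/46722) = -23012/125/68 + 5651/23361 = -23012*68/125 + 5651/23361 = -1564816/125 + 5651/23361 = -36554960201/2920125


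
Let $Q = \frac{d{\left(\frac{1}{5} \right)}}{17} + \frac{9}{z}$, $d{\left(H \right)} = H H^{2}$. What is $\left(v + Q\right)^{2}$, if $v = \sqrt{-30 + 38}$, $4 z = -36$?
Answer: $\frac{40636376}{4515625} - \frac{8496 \sqrt{2}}{2125} \approx 3.3449$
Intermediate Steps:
$d{\left(H \right)} = H^{3}$
$z = -9$ ($z = \frac{1}{4} \left(-36\right) = -9$)
$v = 2 \sqrt{2}$ ($v = \sqrt{8} = 2 \sqrt{2} \approx 2.8284$)
$Q = - \frac{2124}{2125}$ ($Q = \frac{\left(\frac{1}{5}\right)^{3}}{17} + \frac{9}{-9} = \left(\frac{1}{5}\right)^{3} \cdot \frac{1}{17} + 9 \left(- \frac{1}{9}\right) = \frac{1}{125} \cdot \frac{1}{17} - 1 = \frac{1}{2125} - 1 = - \frac{2124}{2125} \approx -0.99953$)
$\left(v + Q\right)^{2} = \left(2 \sqrt{2} - \frac{2124}{2125}\right)^{2} = \left(- \frac{2124}{2125} + 2 \sqrt{2}\right)^{2}$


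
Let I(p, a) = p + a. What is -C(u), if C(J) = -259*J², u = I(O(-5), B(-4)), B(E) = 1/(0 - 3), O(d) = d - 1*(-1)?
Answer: 43771/9 ≈ 4863.4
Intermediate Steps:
O(d) = 1 + d (O(d) = d + 1 = 1 + d)
B(E) = -⅓ (B(E) = 1/(-3) = -⅓)
I(p, a) = a + p
u = -13/3 (u = -⅓ + (1 - 5) = -⅓ - 4 = -13/3 ≈ -4.3333)
-C(u) = -(-259)*(-13/3)² = -(-259)*169/9 = -1*(-43771/9) = 43771/9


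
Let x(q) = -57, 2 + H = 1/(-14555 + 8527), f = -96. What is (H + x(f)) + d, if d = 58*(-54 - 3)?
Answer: -20284221/6028 ≈ -3365.0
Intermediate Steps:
H = -12057/6028 (H = -2 + 1/(-14555 + 8527) = -2 + 1/(-6028) = -2 - 1/6028 = -12057/6028 ≈ -2.0002)
d = -3306 (d = 58*(-57) = -3306)
(H + x(f)) + d = (-12057/6028 - 57) - 3306 = -355653/6028 - 3306 = -20284221/6028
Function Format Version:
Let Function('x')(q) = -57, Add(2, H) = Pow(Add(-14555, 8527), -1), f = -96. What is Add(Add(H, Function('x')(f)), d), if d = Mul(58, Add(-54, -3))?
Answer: Rational(-20284221, 6028) ≈ -3365.0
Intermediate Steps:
H = Rational(-12057, 6028) (H = Add(-2, Pow(Add(-14555, 8527), -1)) = Add(-2, Pow(-6028, -1)) = Add(-2, Rational(-1, 6028)) = Rational(-12057, 6028) ≈ -2.0002)
d = -3306 (d = Mul(58, -57) = -3306)
Add(Add(H, Function('x')(f)), d) = Add(Add(Rational(-12057, 6028), -57), -3306) = Add(Rational(-355653, 6028), -3306) = Rational(-20284221, 6028)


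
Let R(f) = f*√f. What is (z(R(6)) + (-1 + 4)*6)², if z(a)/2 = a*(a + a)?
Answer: 777924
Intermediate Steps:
R(f) = f^(3/2)
z(a) = 4*a² (z(a) = 2*(a*(a + a)) = 2*(a*(2*a)) = 2*(2*a²) = 4*a²)
(z(R(6)) + (-1 + 4)*6)² = (4*(6^(3/2))² + (-1 + 4)*6)² = (4*(6*√6)² + 3*6)² = (4*216 + 18)² = (864 + 18)² = 882² = 777924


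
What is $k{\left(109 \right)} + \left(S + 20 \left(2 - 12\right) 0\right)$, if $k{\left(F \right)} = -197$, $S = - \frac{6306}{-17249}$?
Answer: $- \frac{3391747}{17249} \approx -196.63$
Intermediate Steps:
$S = \frac{6306}{17249}$ ($S = \left(-6306\right) \left(- \frac{1}{17249}\right) = \frac{6306}{17249} \approx 0.36559$)
$k{\left(109 \right)} + \left(S + 20 \left(2 - 12\right) 0\right) = -197 + \left(\frac{6306}{17249} + 20 \left(2 - 12\right) 0\right) = -197 + \left(\frac{6306}{17249} + 20 \left(-10\right) 0\right) = -197 + \left(\frac{6306}{17249} - 0\right) = -197 + \left(\frac{6306}{17249} + 0\right) = -197 + \frac{6306}{17249} = - \frac{3391747}{17249}$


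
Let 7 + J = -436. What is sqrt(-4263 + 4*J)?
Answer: I*sqrt(6035) ≈ 77.685*I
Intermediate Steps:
J = -443 (J = -7 - 436 = -443)
sqrt(-4263 + 4*J) = sqrt(-4263 + 4*(-443)) = sqrt(-4263 - 1772) = sqrt(-6035) = I*sqrt(6035)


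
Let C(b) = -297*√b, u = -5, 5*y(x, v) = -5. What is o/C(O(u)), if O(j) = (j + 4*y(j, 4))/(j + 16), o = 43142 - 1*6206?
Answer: 456*I*√11/11 ≈ 137.49*I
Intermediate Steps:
y(x, v) = -1 (y(x, v) = (⅕)*(-5) = -1)
o = 36936 (o = 43142 - 6206 = 36936)
O(j) = (-4 + j)/(16 + j) (O(j) = (j + 4*(-1))/(j + 16) = (j - 4)/(16 + j) = (-4 + j)/(16 + j))
o/C(O(u)) = 36936/((-297*√(-4 - 5)/√(16 - 5))) = 36936/((-297*3*I*√11/11)) = 36936/((-81*I*√11)) = 36936*(I*√11/891) = 456*I*√11/11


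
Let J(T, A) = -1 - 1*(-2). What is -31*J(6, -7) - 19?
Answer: -50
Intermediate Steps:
J(T, A) = 1 (J(T, A) = -1 + 2 = 1)
-31*J(6, -7) - 19 = -31*1 - 19 = -31 - 19 = -50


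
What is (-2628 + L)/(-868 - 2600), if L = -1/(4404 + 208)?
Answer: 712961/940848 ≈ 0.75779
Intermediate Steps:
L = -1/4612 ≈ -0.00021683
(-2628 + L)/(-868 - 2600) = (-2628 - 1/4612)/(-868 - 2600) = -12120337/4612/(-3468) = -12120337/4612*(-1/3468) = 712961/940848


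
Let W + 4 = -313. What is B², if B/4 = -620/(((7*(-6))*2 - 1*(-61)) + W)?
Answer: 15376/289 ≈ 53.204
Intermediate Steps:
W = -317 (W = -4 - 313 = -317)
B = 124/17 (B = 4*(-620/(((7*(-6))*2 - 1*(-61)) - 317)) = 4*(-620/((-42*2 + 61) - 317)) = 4*(-620/((-84 + 61) - 317)) = 4*(-620/(-23 - 317)) = 4*(-620/(-340)) = 4*(-620*(-1/340)) = 4*(31/17) = 124/17 ≈ 7.2941)
B² = (124/17)² = 15376/289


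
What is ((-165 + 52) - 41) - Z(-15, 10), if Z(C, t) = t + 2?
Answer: -166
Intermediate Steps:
Z(C, t) = 2 + t
((-165 + 52) - 41) - Z(-15, 10) = ((-165 + 52) - 41) - (2 + 10) = (-113 - 41) - 1*12 = -154 - 12 = -166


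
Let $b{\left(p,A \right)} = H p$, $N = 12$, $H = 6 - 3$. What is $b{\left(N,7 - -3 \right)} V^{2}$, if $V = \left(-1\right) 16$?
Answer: $9216$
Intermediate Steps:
$V = -16$
$H = 3$ ($H = 6 - 3 = 3$)
$b{\left(p,A \right)} = 3 p$
$b{\left(N,7 - -3 \right)} V^{2} = 3 \cdot 12 \left(-16\right)^{2} = 36 \cdot 256 = 9216$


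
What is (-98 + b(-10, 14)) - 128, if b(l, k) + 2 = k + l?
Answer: -224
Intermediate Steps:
b(l, k) = -2 + k + l (b(l, k) = -2 + (k + l) = -2 + k + l)
(-98 + b(-10, 14)) - 128 = (-98 + (-2 + 14 - 10)) - 128 = (-98 + 2) - 128 = -96 - 128 = -224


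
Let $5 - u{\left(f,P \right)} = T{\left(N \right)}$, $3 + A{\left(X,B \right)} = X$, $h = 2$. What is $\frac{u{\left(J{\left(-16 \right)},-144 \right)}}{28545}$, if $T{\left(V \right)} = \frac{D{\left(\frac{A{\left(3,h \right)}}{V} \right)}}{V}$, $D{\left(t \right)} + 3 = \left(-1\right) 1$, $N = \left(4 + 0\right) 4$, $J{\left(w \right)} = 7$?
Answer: $\frac{7}{38060} \approx 0.00018392$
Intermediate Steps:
$A{\left(X,B \right)} = -3 + X$
$N = 16$ ($N = 4 \cdot 4 = 16$)
$D{\left(t \right)} = -4$ ($D{\left(t \right)} = -3 - 1 = -4$)
$T{\left(V \right)} = - \frac{4}{V}$
$u{\left(f,P \right)} = \frac{21}{4}$ ($u{\left(f,P \right)} = 5 - - \frac{4}{16} = 5 - \left(-4\right) \frac{1}{16} = 5 - - \frac{1}{4} = 5 + \frac{1}{4} = \frac{21}{4}$)
$\frac{u{\left(J{\left(-16 \right)},-144 \right)}}{28545} = \frac{21}{4 \cdot 28545} = \frac{21}{4} \cdot \frac{1}{28545} = \frac{7}{38060}$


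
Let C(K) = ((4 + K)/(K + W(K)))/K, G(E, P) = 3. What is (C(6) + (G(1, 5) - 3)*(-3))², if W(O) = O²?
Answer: 25/15876 ≈ 0.0015747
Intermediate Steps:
C(K) = (4 + K)/(K*(K + K²)) (C(K) = ((4 + K)/(K + K²))/K = (4 + K)/(K*(K + K²)))
(C(6) + (G(1, 5) - 3)*(-3))² = ((4 + 6)/(6²*(1 + 6)) + (3 - 3)*(-3))² = ((1/36)*10/7 + 0*(-3))² = ((1/36)*(⅐)*10 + 0)² = (5/126 + 0)² = (5/126)² = 25/15876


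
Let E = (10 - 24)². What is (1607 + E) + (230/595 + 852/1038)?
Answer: 37143217/20587 ≈ 1804.2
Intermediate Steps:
E = 196 (E = (-14)² = 196)
(1607 + E) + (230/595 + 852/1038) = (1607 + 196) + (230/595 + 852/1038) = 1803 + (230*(1/595) + 852*(1/1038)) = 1803 + (46/119 + 142/173) = 1803 + 24856/20587 = 37143217/20587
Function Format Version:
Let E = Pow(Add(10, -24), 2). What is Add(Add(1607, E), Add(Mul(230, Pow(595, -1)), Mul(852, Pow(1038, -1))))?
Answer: Rational(37143217, 20587) ≈ 1804.2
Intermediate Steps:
E = 196 (E = Pow(-14, 2) = 196)
Add(Add(1607, E), Add(Mul(230, Pow(595, -1)), Mul(852, Pow(1038, -1)))) = Add(Add(1607, 196), Add(Mul(230, Pow(595, -1)), Mul(852, Pow(1038, -1)))) = Add(1803, Add(Mul(230, Rational(1, 595)), Mul(852, Rational(1, 1038)))) = Add(1803, Add(Rational(46, 119), Rational(142, 173))) = Add(1803, Rational(24856, 20587)) = Rational(37143217, 20587)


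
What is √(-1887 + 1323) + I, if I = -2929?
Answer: -2929 + 2*I*√141 ≈ -2929.0 + 23.749*I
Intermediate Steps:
√(-1887 + 1323) + I = √(-1887 + 1323) - 2929 = √(-564) - 2929 = 2*I*√141 - 2929 = -2929 + 2*I*√141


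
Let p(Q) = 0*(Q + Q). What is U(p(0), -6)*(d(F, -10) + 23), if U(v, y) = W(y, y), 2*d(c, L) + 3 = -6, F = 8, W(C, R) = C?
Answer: -111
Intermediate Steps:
d(c, L) = -9/2 (d(c, L) = -3/2 + (½)*(-6) = -3/2 - 3 = -9/2)
p(Q) = 0 (p(Q) = 0*(2*Q) = 0)
U(v, y) = y
U(p(0), -6)*(d(F, -10) + 23) = -6*(-9/2 + 23) = -6*37/2 = -111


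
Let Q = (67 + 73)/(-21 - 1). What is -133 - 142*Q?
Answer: 8477/11 ≈ 770.64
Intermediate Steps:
Q = -70/11 (Q = 140/(-22) = 140*(-1/22) = -70/11 ≈ -6.3636)
-133 - 142*Q = -133 - 142*(-70/11) = -133 + 9940/11 = 8477/11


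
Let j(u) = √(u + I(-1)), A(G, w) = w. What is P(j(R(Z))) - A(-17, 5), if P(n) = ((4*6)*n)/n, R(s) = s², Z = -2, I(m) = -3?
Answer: 19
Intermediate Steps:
j(u) = √(-3 + u) (j(u) = √(u - 3) = √(-3 + u))
P(n) = 24 (P(n) = (24*n)/n = 24)
P(j(R(Z))) - A(-17, 5) = 24 - 1*5 = 24 - 5 = 19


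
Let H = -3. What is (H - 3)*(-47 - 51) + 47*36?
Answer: 2280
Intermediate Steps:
(H - 3)*(-47 - 51) + 47*36 = (-3 - 3)*(-47 - 51) + 47*36 = -6*(-98) + 1692 = 588 + 1692 = 2280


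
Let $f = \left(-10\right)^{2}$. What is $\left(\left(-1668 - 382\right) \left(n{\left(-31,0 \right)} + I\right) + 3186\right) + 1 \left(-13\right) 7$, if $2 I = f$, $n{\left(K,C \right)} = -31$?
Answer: $-35855$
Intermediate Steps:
$f = 100$
$I = 50$ ($I = \frac{1}{2} \cdot 100 = 50$)
$\left(\left(-1668 - 382\right) \left(n{\left(-31,0 \right)} + I\right) + 3186\right) + 1 \left(-13\right) 7 = \left(\left(-1668 - 382\right) \left(-31 + 50\right) + 3186\right) + 1 \left(-13\right) 7 = \left(\left(-2050\right) 19 + 3186\right) - 91 = \left(-38950 + 3186\right) - 91 = -35764 - 91 = -35855$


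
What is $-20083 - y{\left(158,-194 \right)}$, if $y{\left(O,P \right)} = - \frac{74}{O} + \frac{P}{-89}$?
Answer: $- \frac{141215606}{7031} \approx -20085.0$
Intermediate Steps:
$y{\left(O,P \right)} = - \frac{74}{O} - \frac{P}{89}$ ($y{\left(O,P \right)} = - \frac{74}{O} + P \left(- \frac{1}{89}\right) = - \frac{74}{O} - \frac{P}{89}$)
$-20083 - y{\left(158,-194 \right)} = -20083 - \left(- \frac{74}{158} - - \frac{194}{89}\right) = -20083 - \left(\left(-74\right) \frac{1}{158} + \frac{194}{89}\right) = -20083 - \left(- \frac{37}{79} + \frac{194}{89}\right) = -20083 - \frac{12033}{7031} = - \frac{141215606}{7031}$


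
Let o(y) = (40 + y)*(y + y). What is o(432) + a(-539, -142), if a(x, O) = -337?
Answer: 407471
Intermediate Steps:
o(y) = 2*y*(40 + y) (o(y) = (40 + y)*(2*y) = 2*y*(40 + y))
o(432) + a(-539, -142) = 2*432*(40 + 432) - 337 = 2*432*472 - 337 = 407808 - 337 = 407471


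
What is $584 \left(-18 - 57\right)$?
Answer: $-43800$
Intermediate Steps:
$584 \left(-18 - 57\right) = 584 \left(-75\right) = -43800$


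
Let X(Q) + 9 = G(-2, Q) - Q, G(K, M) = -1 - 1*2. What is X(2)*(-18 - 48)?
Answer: 924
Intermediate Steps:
G(K, M) = -3 (G(K, M) = -1 - 2 = -3)
X(Q) = -12 - Q (X(Q) = -9 + (-3 - Q) = -12 - Q)
X(2)*(-18 - 48) = (-12 - 1*2)*(-18 - 48) = (-12 - 2)*(-66) = -14*(-66) = 924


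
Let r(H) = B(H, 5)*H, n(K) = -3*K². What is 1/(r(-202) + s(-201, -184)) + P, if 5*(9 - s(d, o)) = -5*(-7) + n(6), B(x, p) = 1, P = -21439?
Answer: -19123593/892 ≈ -21439.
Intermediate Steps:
r(H) = H (r(H) = 1*H = H)
s(d, o) = 118/5 (s(d, o) = 9 - (-5*(-7) - 3*6²)/5 = 9 - (35 - 3*36)/5 = 9 - (35 - 108)/5 = 9 - ⅕*(-73) = 9 + 73/5 = 118/5)
1/(r(-202) + s(-201, -184)) + P = 1/(-202 + 118/5) - 21439 = 1/(-892/5) - 21439 = -5/892 - 21439 = -19123593/892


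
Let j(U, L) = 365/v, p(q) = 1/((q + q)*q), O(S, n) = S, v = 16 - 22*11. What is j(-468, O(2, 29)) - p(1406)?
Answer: -721545253/446764936 ≈ -1.6150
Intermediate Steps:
v = -226 (v = 16 - 242 = -226)
p(q) = 1/(2*q²) (p(q) = 1/(((2*q))*q) = (1/(2*q))/q = 1/(2*q²))
j(U, L) = -365/226 (j(U, L) = 365/(-226) = 365*(-1/226) = -365/226)
j(-468, O(2, 29)) - p(1406) = -365/226 - 1/(2*1406²) = -365/226 - 1/(2*1976836) = -365/226 - 1*1/3953672 = -365/226 - 1/3953672 = -721545253/446764936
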